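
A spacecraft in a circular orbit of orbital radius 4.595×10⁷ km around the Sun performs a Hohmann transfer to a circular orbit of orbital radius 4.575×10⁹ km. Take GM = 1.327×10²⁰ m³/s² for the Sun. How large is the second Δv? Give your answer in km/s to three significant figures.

Δv ≈ 4.63 km/s

r₁ = 4.595×10⁷ km = 4.595×10¹⁰ m.
r₂ = 4.575×10⁹ km = 4.575×10¹² m.
Transfer ellipse a_t = (r₁ + r₂)/2 = 2.310×10¹² m.
At r₁: circular v_c1 = √(μ/r₁) = 53740 m/s; transfer-perihelion v_p = √[μ(2/r₁ − 1/a_t)] = 75620 m/s.
At r₂: circular v_c2 = √(μ/r₂) = 5386 m/s; transfer-aphelion v_a = √[μ(2/r₂ − 1/a_t)] = 759.5 m/s.
Δv₂ = v_c2 − v_a = 4626 m/s.
= 4.626 km/s.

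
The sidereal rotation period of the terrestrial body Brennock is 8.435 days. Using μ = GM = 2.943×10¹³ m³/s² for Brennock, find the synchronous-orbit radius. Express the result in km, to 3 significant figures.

T = 8.435 days = 7.288×10⁵ s.
A synchronous orbit has period T, so by Kepler's third law a = (μT²/4π²)^(1/3).
μT²/4π² = 2.943×10¹³ × (7.288×10⁵)² / 39.48 = 3.959×10²³ m³.
a = 7.343×10⁷ m = 73430 km.

r_sync ≈ 73400 km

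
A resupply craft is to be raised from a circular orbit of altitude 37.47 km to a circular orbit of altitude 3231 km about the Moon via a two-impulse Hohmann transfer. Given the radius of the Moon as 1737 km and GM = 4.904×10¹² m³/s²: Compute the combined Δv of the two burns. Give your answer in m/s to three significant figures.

Δv_total ≈ 628 m/s

r₁ = 1737 + 37.47 = 1774.5 km = 1.7745×10⁶ m.
r₂ = 1737 + 3231 = 4968.0 km = 4.9680×10⁶ m.
Transfer ellipse a_t = (r₁ + r₂)/2 = 3.371×10⁶ m.
At r₁: circular v_c1 = √(μ/r₁) = 1662 m/s; transfer-perilune v_p = √[μ(2/r₁ − 1/a_t)] = 2018 m/s.
Δv₁ = v_p − v_c1 = 355.7 m/s.
At r₂: circular v_c2 = √(μ/r₂) = 993.5 m/s; transfer-apolune v_a = √[μ(2/r₂ − 1/a_t)] = 720.8 m/s.
Δv₂ = v_c2 − v_a = 272.7 m/s.
Total Δv = Δv₁ + Δv₂ = 628.4 m/s.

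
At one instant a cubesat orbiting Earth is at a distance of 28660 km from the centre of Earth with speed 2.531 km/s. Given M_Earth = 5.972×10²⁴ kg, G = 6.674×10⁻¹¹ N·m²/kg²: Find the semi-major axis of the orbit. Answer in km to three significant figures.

a ≈ 18600 km

μ = GM = 6.674×10⁻¹¹ × 5.972×10²⁴ = 3.986×10¹⁴ m³/s².
r = 2.866×10⁷ m.
Vis-viva rearranged: 1/a = 2/r − v²/μ = 6.978×10⁻⁸ − 1.607×10⁻⁸ = 5.371×10⁻⁸ m⁻¹.
a = 1.862×10⁷ m = 18618 km.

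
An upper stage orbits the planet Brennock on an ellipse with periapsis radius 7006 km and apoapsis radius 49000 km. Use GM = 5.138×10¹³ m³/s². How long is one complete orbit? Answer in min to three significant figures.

Semi-major axis a = (r_p + r_a)/2 = (7006.0 + 49000)/2 = 28003 km = 2.800×10⁷ m.
By Kepler's third law T = 2π√(a³/μ) = 2π × 2.067×10⁴ = 1.299×10⁵ s.
= 2165 min.

T ≈ 2160 min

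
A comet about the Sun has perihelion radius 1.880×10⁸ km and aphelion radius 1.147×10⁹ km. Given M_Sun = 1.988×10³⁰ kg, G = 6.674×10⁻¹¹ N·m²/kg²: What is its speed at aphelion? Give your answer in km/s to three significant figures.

μ = GM = 6.674×10⁻¹¹ × 1.988×10³⁰ = 1.327×10²⁰ m³/s².
Semi-major axis a = (r_p + r_a)/2 = 6.6750×10⁸ km = 6.675×10¹¹ m.
Vis-viva: v² = μ(2/r − 1/a) = 1.327×10²⁰ × (1.744×10⁻¹² − 1.498×10⁻¹²) = 3.258×10⁷ m²/s².
v = 5708 m/s = 5.708 km/s.

v ≈ 5.71 km/s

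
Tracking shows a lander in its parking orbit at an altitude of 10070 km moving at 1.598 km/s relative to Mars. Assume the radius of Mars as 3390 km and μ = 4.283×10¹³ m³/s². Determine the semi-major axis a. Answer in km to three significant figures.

r = 3390 + 10070 = 13460 km = 1.346×10⁷ m.
Vis-viva rearranged: 1/a = 2/r − v²/μ = 1.486×10⁻⁷ − 5.962×10⁻⁸ = 8.897×10⁻⁸ m⁻¹.
a = 1.124×10⁷ m = 11240 km.

a ≈ 11200 km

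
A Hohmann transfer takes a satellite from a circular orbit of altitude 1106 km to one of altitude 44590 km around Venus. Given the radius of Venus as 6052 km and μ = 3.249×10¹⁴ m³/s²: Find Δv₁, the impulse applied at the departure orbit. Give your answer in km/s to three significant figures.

r₁ = 6052 + 1106 = 7158.0 km = 7.1580×10⁶ m.
r₂ = 6052 + 44590 = 50642 km = 5.0642×10⁷ m.
Transfer ellipse a_t = (r₁ + r₂)/2 = 2.890×10⁷ m.
At r₁: circular v_c1 = √(μ/r₁) = 6737 m/s; transfer-periapsis v_p = √[μ(2/r₁ − 1/a_t)] = 8918 m/s.
Δv₁ = v_p − v_c1 = 2181 m/s.
= 2.181 km/s.

Δv ≈ 2.18 km/s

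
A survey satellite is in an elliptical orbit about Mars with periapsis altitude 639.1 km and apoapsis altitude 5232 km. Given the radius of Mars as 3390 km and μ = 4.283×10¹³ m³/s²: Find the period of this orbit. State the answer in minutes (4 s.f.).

T ≈ 254.6 minutes

r_p = 3390 + 639.1 = 4029.1 km = 4.0291×10⁶ m.
r_a = 3390 + 5232 = 8622.0 km = 8.6220×10⁶ m.
Semi-major axis a = (r_p + r_a)/2 = (4029.1 + 8622.0)/2 = 6325.6 km = 6.326×10⁶ m.
By Kepler's third law T = 2π√(a³/μ) = 2π × 2.431×10³ = 1.527×10⁴ s.
= 254.6 minutes.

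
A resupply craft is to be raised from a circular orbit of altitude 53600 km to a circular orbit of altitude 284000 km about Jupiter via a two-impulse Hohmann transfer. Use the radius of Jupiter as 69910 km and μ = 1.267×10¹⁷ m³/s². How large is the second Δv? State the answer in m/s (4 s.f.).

Δv ≈ 5311 m/s

r₁ = 69910 + 53600 = 123510 km = 1.2351×10⁸ m.
r₂ = 69910 + 284000 = 353910 km = 3.5391×10⁸ m.
Transfer ellipse a_t = (r₁ + r₂)/2 = 2.387×10⁸ m.
At r₁: circular v_c1 = √(μ/r₁) = 32030 m/s; transfer-perijove v_p = √[μ(2/r₁ − 1/a_t)] = 39000 m/s.
At r₂: circular v_c2 = √(μ/r₂) = 18920 m/s; transfer-apojove v_a = √[μ(2/r₂ − 1/a_t)] = 13610 m/s.
Δv₂ = v_c2 − v_a = 5311 m/s.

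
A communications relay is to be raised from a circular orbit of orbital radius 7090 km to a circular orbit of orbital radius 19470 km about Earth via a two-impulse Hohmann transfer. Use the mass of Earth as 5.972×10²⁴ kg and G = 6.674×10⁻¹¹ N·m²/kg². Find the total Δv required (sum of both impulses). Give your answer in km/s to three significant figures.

μ = GM = 6.674×10⁻¹¹ × 5.972×10²⁴ = 3.986×10¹⁴ m³/s².
r₁ = 7090 km = 7.090×10⁶ m.
r₂ = 19470 km = 1.947×10⁷ m.
Transfer ellipse a_t = (r₁ + r₂)/2 = 1.328×10⁷ m.
At r₁: circular v_c1 = √(μ/r₁) = 7498 m/s; transfer-perigee v_p = √[μ(2/r₁ − 1/a_t)] = 9078 m/s.
Δv₁ = v_p − v_c1 = 1581 m/s.
At r₂: circular v_c2 = √(μ/r₂) = 4524 m/s; transfer-apogee v_a = √[μ(2/r₂ − 1/a_t)] = 3306 m/s.
Δv₂ = v_c2 − v_a = 1219 m/s.
Total Δv = Δv₁ + Δv₂ = 2799 m/s = 2.799 km/s.

Δv_total ≈ 2.80 km/s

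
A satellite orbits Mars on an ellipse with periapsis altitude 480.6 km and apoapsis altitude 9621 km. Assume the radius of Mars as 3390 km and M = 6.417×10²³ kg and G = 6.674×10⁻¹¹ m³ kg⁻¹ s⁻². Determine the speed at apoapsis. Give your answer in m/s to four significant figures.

μ = GM = 6.674×10⁻¹¹ × 6.417×10²³ = 4.283×10¹³ m³/s².
r_p = 3390 + 480.6 = 3870.6 km = 3.8706×10⁶ m.
r_a = 3390 + 9621 = 13011 km = 1.3011×10⁷ m.
Semi-major axis a = (r_p + r_a)/2 = 8440.8 km = 8.441×10⁶ m.
Vis-viva: v² = μ(2/r − 1/a) = 4.283×10¹³ × (1.537×10⁻⁷ − 1.185×10⁻⁷) = 1.509×10⁶ m²/s².
v = 1229 m/s.

v ≈ 1229 m/s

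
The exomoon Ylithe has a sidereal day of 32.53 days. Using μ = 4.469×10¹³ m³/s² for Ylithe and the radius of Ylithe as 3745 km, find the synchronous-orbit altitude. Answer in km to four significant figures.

T = 32.53 days = 2.811×10⁶ s.
A synchronous orbit has period T, so by Kepler's third law a = (μT²/4π²)^(1/3).
μT²/4π² = 4.469×10¹³ × (2.811×10⁶)² / 39.48 = 8.942×10²⁴ m³.
a = 2.076×10⁸ m = 2.0756×10⁵ km.
Altitude h = a − R = 2.0756×10⁵ − 3745 = 2.0382×10⁵ km.

h_sync ≈ 2.038×10⁵ km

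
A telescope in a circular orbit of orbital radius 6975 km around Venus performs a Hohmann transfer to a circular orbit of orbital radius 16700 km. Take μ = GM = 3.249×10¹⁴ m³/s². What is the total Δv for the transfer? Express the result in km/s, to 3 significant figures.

Δv_total ≈ 2.31 km/s

r₁ = 6975 km = 6.975×10⁶ m.
r₂ = 16700 km = 1.670×10⁷ m.
Transfer ellipse a_t = (r₁ + r₂)/2 = 1.184×10⁷ m.
At r₁: circular v_c1 = √(μ/r₁) = 6825 m/s; transfer-periapsis v_p = √[μ(2/r₁ − 1/a_t)] = 8106 m/s.
Δv₁ = v_p − v_c1 = 1281 m/s.
At r₂: circular v_c2 = √(μ/r₂) = 4411 m/s; transfer-apoapsis v_a = √[μ(2/r₂ − 1/a_t)] = 3386 m/s.
Δv₂ = v_c2 − v_a = 1025 m/s.
Total Δv = Δv₁ + Δv₂ = 2306 m/s = 2.306 km/s.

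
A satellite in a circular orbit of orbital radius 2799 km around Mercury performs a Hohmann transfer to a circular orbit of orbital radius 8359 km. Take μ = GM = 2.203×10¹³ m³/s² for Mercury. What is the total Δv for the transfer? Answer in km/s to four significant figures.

Δv_total ≈ 1.102 km/s

r₁ = 2799 km = 2.799×10⁶ m.
r₂ = 8359 km = 8.359×10⁶ m.
Transfer ellipse a_t = (r₁ + r₂)/2 = 5.579×10⁶ m.
At r₁: circular v_c1 = √(μ/r₁) = 2805 m/s; transfer-periherm v_p = √[μ(2/r₁ − 1/a_t)] = 3434 m/s.
Δv₁ = v_p − v_c1 = 628.6 m/s.
At r₂: circular v_c2 = √(μ/r₂) = 1623 m/s; transfer-apoherm v_a = √[μ(2/r₂ − 1/a_t)] = 1150 m/s.
Δv₂ = v_c2 − v_a = 473.5 m/s.
Total Δv = Δv₁ + Δv₂ = 1102 m/s = 1.102 km/s.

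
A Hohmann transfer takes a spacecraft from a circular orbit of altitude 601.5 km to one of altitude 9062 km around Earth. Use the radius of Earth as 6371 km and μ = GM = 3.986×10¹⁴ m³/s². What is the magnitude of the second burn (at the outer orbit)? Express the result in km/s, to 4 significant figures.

Δv ≈ 1.073 km/s

r₁ = 6371 + 601.5 = 6972.5 km = 6.9725×10⁶ m.
r₂ = 6371 + 9062 = 15433 km = 1.5433×10⁷ m.
Transfer ellipse a_t = (r₁ + r₂)/2 = 1.120×10⁷ m.
At r₁: circular v_c1 = √(μ/r₁) = 7561 m/s; transfer-perigee v_p = √[μ(2/r₁ − 1/a_t)] = 8874 m/s.
At r₂: circular v_c2 = √(μ/r₂) = 5082 m/s; transfer-apogee v_a = √[μ(2/r₂ − 1/a_t)] = 4009 m/s.
Δv₂ = v_c2 − v_a = 1073 m/s.
= 1.073 km/s.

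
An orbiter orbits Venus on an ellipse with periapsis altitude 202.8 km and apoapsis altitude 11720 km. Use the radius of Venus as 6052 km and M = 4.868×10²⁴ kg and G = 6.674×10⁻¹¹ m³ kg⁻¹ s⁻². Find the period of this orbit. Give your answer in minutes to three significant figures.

μ = GM = 6.674×10⁻¹¹ × 4.868×10²⁴ = 3.249×10¹⁴ m³/s².
r_p = 6052 + 202.8 = 6254.8 km = 6.2548×10⁶ m.
r_a = 6052 + 11720 = 17772 km = 1.7772×10⁷ m.
Semi-major axis a = (r_p + r_a)/2 = (6254.8 + 17772)/2 = 12013 km = 1.201×10⁷ m.
By Kepler's third law T = 2π√(a³/μ) = 2π × 2.310×10³ = 1.451×10⁴ s.
= 241.9 minutes.

T ≈ 242 minutes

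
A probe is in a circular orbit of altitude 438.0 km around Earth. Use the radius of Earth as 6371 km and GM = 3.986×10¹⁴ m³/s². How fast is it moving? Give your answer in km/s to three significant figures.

v ≈ 7.65 km/s

r = 6371 + 438.0 = 6809.0 km = 6.8090×10⁶ m.
For a circular orbit v = √(μ/r) = √(3.986×10¹⁴ / 6.809×10⁶) = √(5.854×10⁷) = 7651 m/s.
That is 7.651 km/s.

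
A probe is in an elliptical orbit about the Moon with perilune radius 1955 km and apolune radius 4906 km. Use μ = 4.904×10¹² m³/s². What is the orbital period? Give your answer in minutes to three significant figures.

Semi-major axis a = (r_p + r_a)/2 = (1955.0 + 4906.0)/2 = 3430.5 km = 3.430×10⁶ m.
By Kepler's third law T = 2π√(a³/μ) = 2π × 2.869×10³ = 1.803×10⁴ s.
= 300.5 minutes.

T ≈ 300 minutes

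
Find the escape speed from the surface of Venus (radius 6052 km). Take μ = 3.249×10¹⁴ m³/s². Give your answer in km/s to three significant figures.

r = R = 6.052×10⁶ m.
Escape speed v_esc = √(2μ/r) = √(2 × 3.249×10¹⁴ / 6.052×10⁶) = √(1.074×10⁸) = 10360 m/s.
= 10.36 km/s.

v_esc ≈ 10.4 km/s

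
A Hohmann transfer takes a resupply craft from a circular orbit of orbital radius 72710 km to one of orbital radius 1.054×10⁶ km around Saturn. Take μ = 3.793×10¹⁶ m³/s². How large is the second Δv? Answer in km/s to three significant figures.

r₁ = 72710 km = 7.271×10⁷ m.
r₂ = 1.054×10⁶ km = 1.054×10⁹ m.
Transfer ellipse a_t = (r₁ + r₂)/2 = 5.634×10⁸ m.
At r₁: circular v_c1 = √(μ/r₁) = 22840 m/s; transfer-perikrone v_p = √[μ(2/r₁ − 1/a_t)] = 31240 m/s.
At r₂: circular v_c2 = √(μ/r₂) = 5999 m/s; transfer-apokrone v_a = √[μ(2/r₂ − 1/a_t)] = 2155 m/s.
Δv₂ = v_c2 − v_a = 3844 m/s.
= 3.844 km/s.

Δv ≈ 3.84 km/s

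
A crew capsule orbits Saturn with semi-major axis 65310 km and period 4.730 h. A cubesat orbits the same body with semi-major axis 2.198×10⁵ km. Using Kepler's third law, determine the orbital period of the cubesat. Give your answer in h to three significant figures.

T₂ ≈ 29.2 h

Kepler's third law: T² ∝ a³, so T₂ = T₁ (a₂/a₁)^(3/2).
a₂/a₁ = 3.365, (a₂/a₁)^(3/2) = 6.174.
T₂ = 4.730 × 6.174 = 29.20 h.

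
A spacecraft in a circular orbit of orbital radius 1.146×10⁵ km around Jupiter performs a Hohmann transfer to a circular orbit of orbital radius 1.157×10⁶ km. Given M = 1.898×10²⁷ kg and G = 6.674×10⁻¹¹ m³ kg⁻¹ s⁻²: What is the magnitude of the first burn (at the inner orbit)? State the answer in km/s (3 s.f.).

μ = GM = 6.674×10⁻¹¹ × 1.898×10²⁷ = 1.267×10¹⁷ m³/s².
r₁ = 1.146×10⁵ km = 1.146×10⁸ m.
r₂ = 1.157×10⁶ km = 1.157×10⁹ m.
Transfer ellipse a_t = (r₁ + r₂)/2 = 6.358×10⁸ m.
At r₁: circular v_c1 = √(μ/r₁) = 33250 m/s; transfer-perijove v_p = √[μ(2/r₁ − 1/a_t)] = 44850 m/s.
Δv₁ = v_p − v_c1 = 11600 m/s.
= 11.60 km/s.

Δv ≈ 11.6 km/s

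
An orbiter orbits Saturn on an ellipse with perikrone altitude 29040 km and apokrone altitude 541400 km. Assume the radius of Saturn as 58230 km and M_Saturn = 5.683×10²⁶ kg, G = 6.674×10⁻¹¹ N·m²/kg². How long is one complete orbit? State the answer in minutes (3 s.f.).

μ = GM = 6.674×10⁻¹¹ × 5.683×10²⁶ = 3.793×10¹⁶ m³/s².
r_p = 58230 + 29040 = 87270 km = 8.7270×10⁷ m.
r_a = 58230 + 541400 = 599630 km = 5.9963×10⁸ m.
Semi-major axis a = (r_p + r_a)/2 = (87270 + 5.9963×10⁵)/2 = 3.4345×10⁵ km = 3.434×10⁸ m.
By Kepler's third law T = 2π√(a³/μ) = 2π × 3.268×10⁴ = 2.053×10⁵ s.
= 3422 minutes.

T ≈ 3420 minutes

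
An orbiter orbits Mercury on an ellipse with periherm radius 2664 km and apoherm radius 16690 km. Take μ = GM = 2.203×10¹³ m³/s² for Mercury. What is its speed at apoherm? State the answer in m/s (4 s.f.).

Semi-major axis a = (r_p + r_a)/2 = 9677.0 km = 9.677×10⁶ m.
Vis-viva: v² = μ(2/r − 1/a) = 2.203×10¹³ × (1.198×10⁻⁷ − 1.033×10⁻⁷) = 3.634×10⁵ m²/s².
v = 602.8 m/s.

v ≈ 602.8 m/s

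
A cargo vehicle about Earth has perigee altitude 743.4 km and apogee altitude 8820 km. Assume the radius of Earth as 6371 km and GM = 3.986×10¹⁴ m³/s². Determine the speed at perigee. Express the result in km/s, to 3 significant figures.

r_p = 6371 + 743.4 = 7114.4 km = 7.1144×10⁶ m.
r_a = 6371 + 8820 = 15191 km = 1.5191×10⁷ m.
Semi-major axis a = (r_p + r_a)/2 = 11153 km = 1.115×10⁷ m.
Vis-viva: v² = μ(2/r − 1/a) = 3.986×10¹⁴ × (2.811×10⁻⁷ − 8.966×10⁻⁸) = 7.631×10⁷ m²/s².
v = 8736 m/s = 8.736 km/s.

v ≈ 8.74 km/s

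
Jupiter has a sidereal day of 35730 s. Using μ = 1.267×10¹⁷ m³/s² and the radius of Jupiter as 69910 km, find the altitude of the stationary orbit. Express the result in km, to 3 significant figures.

h_sync ≈ 90100 km

A synchronous orbit has period T, so by Kepler's third law a = (μT²/4π²)^(1/3).
μT²/4π² = 1.267×10¹⁷ × (3.573×10⁴)² / 39.48 = 4.097×10²⁴ m³.
a = 1.600×10⁸ m = 1.6002×10⁵ km.
Altitude h = a − R = 1.6002×10⁵ − 69910 = 90105 km.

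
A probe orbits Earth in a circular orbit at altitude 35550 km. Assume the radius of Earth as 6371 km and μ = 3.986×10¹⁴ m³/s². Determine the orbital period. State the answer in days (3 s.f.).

T ≈ 0.989 days

r = 6371 + 35550 = 41921 km = 4.1921×10⁷ m.
Kepler's third law: T = 2π√(r³/μ) = 2π√((4.192×10⁷)³ / 3.986×10¹⁴).
r³/μ = 1.848×10⁸ s², so T = 2π × 1.359×10⁴ = 8.542×10⁴ s.
Converting: 8.542×10⁴ s ÷ 86400 = 0.9887 days.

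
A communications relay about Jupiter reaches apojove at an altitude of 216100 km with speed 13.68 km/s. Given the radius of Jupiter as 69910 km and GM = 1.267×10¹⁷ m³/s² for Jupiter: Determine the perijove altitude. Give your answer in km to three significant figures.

r_a = 69910 + 216100 = 2.8601×10⁵ km = 2.860×10⁸ m.
Specific energy ε = v²/2 − μ/r = -3.494×10⁸ J/kg, so a = −μ/(2ε) = 1.813×10⁸ m.
The apsides satisfy r_p + r_a = 2a, so the perijove radius is 2a − r_a = 7.659×10⁷ m = 76591 km.
Perijove altitude = 76591 − 69910 = 6680.6 km.

perijove altitude ≈ 6680 km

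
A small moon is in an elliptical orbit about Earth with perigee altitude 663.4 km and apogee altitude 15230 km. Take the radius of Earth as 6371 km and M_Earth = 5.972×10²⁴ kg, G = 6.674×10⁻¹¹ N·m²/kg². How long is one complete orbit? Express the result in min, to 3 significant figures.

T ≈ 284 min

μ = GM = 6.674×10⁻¹¹ × 5.972×10²⁴ = 3.986×10¹⁴ m³/s².
r_p = 6371 + 663.4 = 7034.4 km = 7.0344×10⁶ m.
r_a = 6371 + 15230 = 21601 km = 2.1601×10⁷ m.
Semi-major axis a = (r_p + r_a)/2 = (7034.4 + 21601)/2 = 14318 km = 1.432×10⁷ m.
By Kepler's third law T = 2π√(a³/μ) = 2π × 2.714×10³ = 1.705×10⁴ s.
= 284.2 min.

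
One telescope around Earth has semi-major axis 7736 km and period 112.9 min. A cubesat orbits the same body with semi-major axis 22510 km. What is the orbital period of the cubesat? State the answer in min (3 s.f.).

Kepler's third law: T² ∝ a³, so T₂ = T₁ (a₂/a₁)^(3/2).
a₂/a₁ = 2.910, (a₂/a₁)^(3/2) = 4.964.
T₂ = 112.9 × 4.964 = 560.4 min.

T₂ ≈ 560 min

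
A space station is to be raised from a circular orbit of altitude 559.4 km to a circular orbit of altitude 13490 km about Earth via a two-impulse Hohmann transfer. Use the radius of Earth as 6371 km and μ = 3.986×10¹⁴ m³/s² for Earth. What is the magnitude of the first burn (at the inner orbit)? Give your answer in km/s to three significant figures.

Δv ≈ 1.65 km/s

r₁ = 6371 + 559.4 = 6930.4 km = 6.9304×10⁶ m.
r₂ = 6371 + 13490 = 19861 km = 1.9861×10⁷ m.
Transfer ellipse a_t = (r₁ + r₂)/2 = 1.340×10⁷ m.
At r₁: circular v_c1 = √(μ/r₁) = 7584 m/s; transfer-perigee v_p = √[μ(2/r₁ − 1/a_t)] = 9234 m/s.
Δv₁ = v_p − v_c1 = 1651 m/s.
= 1.651 km/s.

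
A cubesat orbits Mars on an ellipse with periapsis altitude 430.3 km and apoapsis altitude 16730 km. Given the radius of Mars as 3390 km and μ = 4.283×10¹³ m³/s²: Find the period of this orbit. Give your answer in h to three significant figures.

T ≈ 11.0 h

r_p = 3390 + 430.3 = 3820.3 km = 3.8203×10⁶ m.
r_a = 3390 + 16730 = 20120 km = 2.0120×10⁷ m.
Semi-major axis a = (r_p + r_a)/2 = (3820.3 + 20120)/2 = 11970 km = 1.197×10⁷ m.
By Kepler's third law T = 2π√(a³/μ) = 2π × 6.328×10³ = 3.976×10⁴ s.
= 11.04 h.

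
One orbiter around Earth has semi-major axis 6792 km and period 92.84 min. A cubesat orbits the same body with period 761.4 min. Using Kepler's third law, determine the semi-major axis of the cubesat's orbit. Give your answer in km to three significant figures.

a₂ ≈ 27600 km

Kepler's third law: a³ ∝ T², so a₂ = a₁ (T₂/T₁)^(2/3).
T₂/T₁ = 8.201, (T₂/T₁)^(2/3) = 4.067.
a₂ = 6792 × 4.067 = 27620 km.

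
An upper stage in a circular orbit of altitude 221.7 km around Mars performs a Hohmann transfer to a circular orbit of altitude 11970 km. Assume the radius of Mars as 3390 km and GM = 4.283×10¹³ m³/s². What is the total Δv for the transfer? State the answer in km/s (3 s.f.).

r₁ = 3390 + 221.7 = 3611.7 km = 3.6117×10⁶ m.
r₂ = 3390 + 11970 = 15360 km = 1.5360×10⁷ m.
Transfer ellipse a_t = (r₁ + r₂)/2 = 9.486×10⁶ m.
At r₁: circular v_c1 = √(μ/r₁) = 3444 m/s; transfer-periapsis v_p = √[μ(2/r₁ − 1/a_t)] = 4382 m/s.
Δv₁ = v_p − v_c1 = 938.4 m/s.
At r₂: circular v_c2 = √(μ/r₂) = 1670 m/s; transfer-apoapsis v_a = √[μ(2/r₂ − 1/a_t)] = 1030 m/s.
Δv₂ = v_c2 − v_a = 639.5 m/s.
Total Δv = Δv₁ + Δv₂ = 1578 m/s = 1.578 km/s.

Δv_total ≈ 1.58 km/s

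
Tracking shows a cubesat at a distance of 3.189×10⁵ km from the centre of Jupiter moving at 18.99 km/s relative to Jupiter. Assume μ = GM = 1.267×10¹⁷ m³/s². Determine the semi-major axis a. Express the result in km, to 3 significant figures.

a ≈ 2.92×10⁵ km

r = 3.189×10⁸ m.
Specific orbital energy ε = v²/2 − μ/r = (18990)²/2 − 1.267×10¹⁷/3.189×10⁸ = -2.170×10⁸ J/kg.
Since ε = −μ/(2a), a = −μ/(2ε) = 2.919×10⁸ m = 2.9194×10⁵ km.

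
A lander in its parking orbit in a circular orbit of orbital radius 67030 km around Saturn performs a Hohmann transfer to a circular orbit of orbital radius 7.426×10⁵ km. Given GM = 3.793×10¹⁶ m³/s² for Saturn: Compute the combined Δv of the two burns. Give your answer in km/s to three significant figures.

r₁ = 67030 km = 6.703×10⁷ m.
r₂ = 7.426×10⁵ km = 7.426×10⁸ m.
Transfer ellipse a_t = (r₁ + r₂)/2 = 4.048×10⁸ m.
At r₁: circular v_c1 = √(μ/r₁) = 23790 m/s; transfer-perikrone v_p = √[μ(2/r₁ − 1/a_t)] = 32220 m/s.
Δv₁ = v_p − v_c1 = 8431 m/s.
At r₂: circular v_c2 = √(μ/r₂) = 7147 m/s; transfer-apokrone v_a = √[μ(2/r₂ − 1/a_t)] = 2908 m/s.
Δv₂ = v_c2 − v_a = 4239 m/s.
Total Δv = Δv₁ + Δv₂ = 12670 m/s = 12.67 km/s.

Δv_total ≈ 12.7 km/s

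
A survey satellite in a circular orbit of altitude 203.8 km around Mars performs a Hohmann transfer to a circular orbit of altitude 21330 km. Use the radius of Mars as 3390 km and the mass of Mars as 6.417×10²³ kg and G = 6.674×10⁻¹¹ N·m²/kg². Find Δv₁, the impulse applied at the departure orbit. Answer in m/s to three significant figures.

μ = GM = 6.674×10⁻¹¹ × 6.417×10²³ = 4.283×10¹³ m³/s².
r₁ = 3390 + 203.8 = 3593.8 km = 3.5938×10⁶ m.
r₂ = 3390 + 21330 = 24720 km = 2.4720×10⁷ m.
Transfer ellipse a_t = (r₁ + r₂)/2 = 1.416×10⁷ m.
At r₁: circular v_c1 = √(μ/r₁) = 3452 m/s; transfer-periapsis v_p = √[μ(2/r₁ − 1/a_t)] = 4562 m/s.
Δv₁ = v_p − v_c1 = 1110 m/s.

Δv ≈ 1110 m/s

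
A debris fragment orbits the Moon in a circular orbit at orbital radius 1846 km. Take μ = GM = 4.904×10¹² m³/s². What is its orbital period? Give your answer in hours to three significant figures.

T ≈ 1.98 hours

r = 1846 km = 1.846×10⁶ m.
Kepler's third law: T = 2π√(r³/μ) = 2π√((1.846×10⁶)³ / 4.904×10¹²).
r³/μ = 1.283×10⁶ s², so T = 2π × 1.133×10³ = 7.116×10³ s.
Converting: 7.116×10³ s ÷ 3600 = 1.977 hours.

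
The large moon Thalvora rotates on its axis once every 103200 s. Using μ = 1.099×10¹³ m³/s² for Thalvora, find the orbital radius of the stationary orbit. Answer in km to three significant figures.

A synchronous orbit has period T, so by Kepler's third law a = (μT²/4π²)^(1/3).
μT²/4π² = 1.099×10¹³ × (1.032×10⁵)² / 39.48 = 2.965×10²¹ m³.
a = 1.437×10⁷ m = 14366 km.

r_sync ≈ 14400 km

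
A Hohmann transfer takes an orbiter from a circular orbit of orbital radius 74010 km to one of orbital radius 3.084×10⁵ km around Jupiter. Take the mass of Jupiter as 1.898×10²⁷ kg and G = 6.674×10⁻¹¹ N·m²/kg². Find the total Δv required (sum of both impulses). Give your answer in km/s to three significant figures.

Δv_total ≈ 18.8 km/s

μ = GM = 6.674×10⁻¹¹ × 1.898×10²⁷ = 1.267×10¹⁷ m³/s².
r₁ = 74010 km = 7.401×10⁷ m.
r₂ = 3.084×10⁵ km = 3.084×10⁸ m.
Transfer ellipse a_t = (r₁ + r₂)/2 = 1.912×10⁸ m.
At r₁: circular v_c1 = √(μ/r₁) = 41370 m/s; transfer-perijove v_p = √[μ(2/r₁ − 1/a_t)] = 52540 m/s.
Δv₁ = v_p − v_c1 = 11170 m/s.
At r₂: circular v_c2 = √(μ/r₂) = 20270 m/s; transfer-apojove v_a = √[μ(2/r₂ − 1/a_t)] = 12610 m/s.
Δv₂ = v_c2 − v_a = 7658 m/s.
Total Δv = Δv₁ + Δv₂ = 18830 m/s = 18.83 km/s.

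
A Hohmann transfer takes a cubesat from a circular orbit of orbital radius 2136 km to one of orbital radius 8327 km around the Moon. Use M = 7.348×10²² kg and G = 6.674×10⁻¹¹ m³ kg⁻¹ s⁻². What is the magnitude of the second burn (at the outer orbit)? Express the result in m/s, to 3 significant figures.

Δv ≈ 277 m/s

μ = GM = 6.674×10⁻¹¹ × 7.348×10²² = 4.904×10¹² m³/s².
r₁ = 2136 km = 2.136×10⁶ m.
r₂ = 8327 km = 8.327×10⁶ m.
Transfer ellipse a_t = (r₁ + r₂)/2 = 5.232×10⁶ m.
At r₁: circular v_c1 = √(μ/r₁) = 1515 m/s; transfer-perilune v_p = √[μ(2/r₁ − 1/a_t)] = 1912 m/s.
At r₂: circular v_c2 = √(μ/r₂) = 767.4 m/s; transfer-apolune v_a = √[μ(2/r₂ − 1/a_t)] = 490.4 m/s.
Δv₂ = v_c2 − v_a = 277.1 m/s.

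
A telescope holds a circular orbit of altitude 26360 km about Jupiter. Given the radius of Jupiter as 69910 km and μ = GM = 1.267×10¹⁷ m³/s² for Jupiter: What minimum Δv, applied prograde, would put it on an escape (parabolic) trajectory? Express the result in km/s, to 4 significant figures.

r = 69910 + 26360 = 96270 km = 9.6270×10⁷ m.
Circular speed v_c = √(μ/r) = 36280 m/s.
Escape speed v_esc = √(2μ/r) = √2 × v_c = 51300 m/s.
Δv = v_esc − v_c = 15030 m/s = 15.03 km/s.

Δv ≈ 15.03 km/s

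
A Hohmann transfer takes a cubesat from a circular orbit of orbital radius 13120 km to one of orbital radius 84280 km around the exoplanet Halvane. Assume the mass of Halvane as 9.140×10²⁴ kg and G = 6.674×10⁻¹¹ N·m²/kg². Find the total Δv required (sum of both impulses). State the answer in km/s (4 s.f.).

Δv_total ≈ 3.445 km/s

μ = GM = 6.674×10⁻¹¹ × 9.140×10²⁴ = 6.100×10¹⁴ m³/s².
r₁ = 13120 km = 1.312×10⁷ m.
r₂ = 84280 km = 8.428×10⁷ m.
Transfer ellipse a_t = (r₁ + r₂)/2 = 4.870×10⁷ m.
At r₁: circular v_c1 = √(μ/r₁) = 6819 m/s; transfer-periapsis v_p = √[μ(2/r₁ − 1/a_t)] = 8970 m/s.
Δv₁ = v_p − v_c1 = 2151 m/s.
At r₂: circular v_c2 = √(μ/r₂) = 2690 m/s; transfer-apoapsis v_a = √[μ(2/r₂ − 1/a_t)] = 1396 m/s.
Δv₂ = v_c2 − v_a = 1294 m/s.
Total Δv = Δv₁ + Δv₂ = 3445 m/s = 3.445 km/s.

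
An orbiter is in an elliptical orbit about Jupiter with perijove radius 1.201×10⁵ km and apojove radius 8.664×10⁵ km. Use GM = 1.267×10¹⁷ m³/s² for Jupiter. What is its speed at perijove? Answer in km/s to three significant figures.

Semi-major axis a = (r_p + r_a)/2 = 4.9325×10⁵ km = 4.932×10⁸ m.
Vis-viva: v² = μ(2/r − 1/a) = 1.267×10¹⁷ × (1.665×10⁻⁸ − 2.027×10⁻⁹) = 1.853×10⁹ m²/s².
v = 43050 m/s = 43.05 km/s.

v ≈ 43.0 km/s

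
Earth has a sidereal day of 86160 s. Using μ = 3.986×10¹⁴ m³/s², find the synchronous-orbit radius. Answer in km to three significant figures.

r_sync ≈ 42200 km

A synchronous orbit has period T, so by Kepler's third law a = (μT²/4π²)^(1/3).
μT²/4π² = 3.986×10¹⁴ × (8.616×10⁴)² / 39.48 = 7.495×10²² m³.
a = 4.216×10⁷ m = 42163 km.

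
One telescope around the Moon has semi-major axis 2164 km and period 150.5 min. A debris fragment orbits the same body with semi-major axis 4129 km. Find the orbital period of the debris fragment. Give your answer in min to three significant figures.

Kepler's third law: T² ∝ a³, so T₂ = T₁ (a₂/a₁)^(3/2).
a₂/a₁ = 1.908, (a₂/a₁)^(3/2) = 2.636.
T₂ = 150.5 × 2.636 = 396.7 min.

T₂ ≈ 397 min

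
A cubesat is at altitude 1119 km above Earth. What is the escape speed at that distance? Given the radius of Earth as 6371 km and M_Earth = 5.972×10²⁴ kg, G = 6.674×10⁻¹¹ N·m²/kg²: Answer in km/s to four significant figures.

v_esc ≈ 10.32 km/s

μ = GM = 6.674×10⁻¹¹ × 5.972×10²⁴ = 3.986×10¹⁴ m³/s².
r = 6371 + 1119 = 7490.0 km = 7.4900×10⁶ m.
Escape speed v_esc = √(2μ/r) = √(2 × 3.986×10¹⁴ / 7.490×10⁶) = √(1.064×10⁸) = 10320 m/s.
= 10.32 km/s.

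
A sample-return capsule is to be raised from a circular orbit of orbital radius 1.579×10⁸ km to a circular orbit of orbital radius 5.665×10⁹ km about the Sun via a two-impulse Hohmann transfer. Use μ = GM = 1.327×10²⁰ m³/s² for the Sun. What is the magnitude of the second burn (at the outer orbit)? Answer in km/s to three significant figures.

r₁ = 1.579×10⁸ km = 1.579×10¹¹ m.
r₂ = 5.665×10⁹ km = 5.665×10¹² m.
Transfer ellipse a_t = (r₁ + r₂)/2 = 2.911×10¹² m.
At r₁: circular v_c1 = √(μ/r₁) = 28990 m/s; transfer-perihelion v_p = √[μ(2/r₁ − 1/a_t)] = 40440 m/s.
At r₂: circular v_c2 = √(μ/r₂) = 4840 m/s; transfer-aphelion v_a = √[μ(2/r₂ − 1/a_t)] = 1127 m/s.
Δv₂ = v_c2 − v_a = 3713 m/s.
= 3.713 km/s.

Δv ≈ 3.71 km/s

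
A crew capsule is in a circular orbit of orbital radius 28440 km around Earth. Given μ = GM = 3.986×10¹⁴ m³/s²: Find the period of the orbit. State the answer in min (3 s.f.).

r = 28440 km = 2.844×10⁷ m.
Kepler's third law: T = 2π√(r³/μ) = 2π√((2.844×10⁷)³ / 3.986×10¹⁴).
r³/μ = 5.771×10⁷ s², so T = 2π × 7.597×10³ = 4.773×10⁴ s.
Converting: 4.773×10⁴ s ÷ 60.00 = 795.5 min.

T ≈ 796 min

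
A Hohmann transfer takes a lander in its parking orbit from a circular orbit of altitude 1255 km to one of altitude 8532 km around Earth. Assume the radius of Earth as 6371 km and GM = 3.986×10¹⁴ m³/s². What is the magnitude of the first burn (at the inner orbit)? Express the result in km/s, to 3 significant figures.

r₁ = 6371 + 1255 = 7626.0 km = 7.6260×10⁶ m.
r₂ = 6371 + 8532 = 14903 km = 1.4903×10⁷ m.
Transfer ellipse a_t = (r₁ + r₂)/2 = 1.126×10⁷ m.
At r₁: circular v_c1 = √(μ/r₁) = 7230 m/s; transfer-perigee v_p = √[μ(2/r₁ − 1/a_t)] = 8316 m/s.
Δv₁ = v_p − v_c1 = 1086 m/s.
= 1.086 km/s.

Δv ≈ 1.09 km/s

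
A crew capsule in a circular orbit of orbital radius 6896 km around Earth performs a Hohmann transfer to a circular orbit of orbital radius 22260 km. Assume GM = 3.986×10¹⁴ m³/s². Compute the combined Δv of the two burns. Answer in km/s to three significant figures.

r₁ = 6896 km = 6.896×10⁶ m.
r₂ = 22260 km = 2.226×10⁷ m.
Transfer ellipse a_t = (r₁ + r₂)/2 = 1.458×10⁷ m.
At r₁: circular v_c1 = √(μ/r₁) = 7603 m/s; transfer-perigee v_p = √[μ(2/r₁ − 1/a_t)] = 9395 m/s.
Δv₁ = v_p − v_c1 = 1792 m/s.
At r₂: circular v_c2 = √(μ/r₂) = 4232 m/s; transfer-apogee v_a = √[μ(2/r₂ − 1/a_t)] = 2910 m/s.
Δv₂ = v_c2 − v_a = 1321 m/s.
Total Δv = Δv₁ + Δv₂ = 3113 m/s = 3.113 km/s.

Δv_total ≈ 3.11 km/s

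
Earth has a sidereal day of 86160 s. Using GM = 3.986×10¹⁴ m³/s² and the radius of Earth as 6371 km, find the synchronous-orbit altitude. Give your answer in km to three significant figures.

h_sync ≈ 35800 km

A synchronous orbit has period T, so by Kepler's third law a = (μT²/4π²)^(1/3).
μT²/4π² = 3.986×10¹⁴ × (8.616×10⁴)² / 39.48 = 7.495×10²² m³.
a = 4.216×10⁷ m = 42163 km.
Altitude h = a − R = 42163 − 6371 = 35792 km.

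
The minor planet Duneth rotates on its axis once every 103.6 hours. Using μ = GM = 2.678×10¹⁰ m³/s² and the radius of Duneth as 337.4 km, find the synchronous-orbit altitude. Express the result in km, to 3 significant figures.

h_sync ≈ 4220 km

T = 103.6 hours = 3.730×10⁵ s.
A synchronous orbit has period T, so by Kepler's third law a = (μT²/4π²)^(1/3).
μT²/4π² = 2.678×10¹⁰ × (3.730×10⁵)² / 39.48 = 9.436×10¹⁹ m³.
a = 4.553×10⁶ m = 4552.6 km.
Altitude h = a − R = 4552.6 − 337.4 = 4215.2 km.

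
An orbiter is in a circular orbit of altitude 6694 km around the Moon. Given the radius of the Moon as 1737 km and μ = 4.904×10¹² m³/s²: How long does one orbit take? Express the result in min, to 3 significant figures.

T ≈ 1160 min

r = 1737 + 6694 = 8431.0 km = 8.4310×10⁶ m.
Kepler's third law: T = 2π√(r³/μ) = 2π√((8.431×10⁶)³ / 4.904×10¹²).
r³/μ = 1.222×10⁸ s², so T = 2π × 1.105×10⁴ = 6.946×10⁴ s.
Converting: 6.946×10⁴ s ÷ 60.00 = 1158 min.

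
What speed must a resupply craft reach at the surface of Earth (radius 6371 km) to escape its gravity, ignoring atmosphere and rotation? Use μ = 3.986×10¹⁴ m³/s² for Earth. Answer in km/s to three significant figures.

r = R = 6.371×10⁶ m.
Escape speed v_esc = √(2μ/r) = √(2 × 3.986×10¹⁴ / 6.371×10⁶) = √(1.251×10⁸) = 11190 m/s.
= 11.19 km/s.

v_esc ≈ 11.2 km/s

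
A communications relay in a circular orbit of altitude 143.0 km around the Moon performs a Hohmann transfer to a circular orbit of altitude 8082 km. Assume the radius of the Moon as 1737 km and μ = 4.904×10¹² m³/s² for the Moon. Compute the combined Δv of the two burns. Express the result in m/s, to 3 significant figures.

Δv_total ≈ 784 m/s

r₁ = 1737 + 143.0 = 1880.0 km = 1.8800×10⁶ m.
r₂ = 1737 + 8082 = 9819.0 km = 9.8190×10⁶ m.
Transfer ellipse a_t = (r₁ + r₂)/2 = 5.850×10⁶ m.
At r₁: circular v_c1 = √(μ/r₁) = 1615 m/s; transfer-perilune v_p = √[μ(2/r₁ − 1/a_t)] = 2093 m/s.
Δv₁ = v_p − v_c1 = 477.4 m/s.
At r₂: circular v_c2 = √(μ/r₂) = 706.7 m/s; transfer-apolune v_a = √[μ(2/r₂ − 1/a_t)] = 400.6 m/s.
Δv₂ = v_c2 − v_a = 306.1 m/s.
Total Δv = Δv₁ + Δv₂ = 783.5 m/s.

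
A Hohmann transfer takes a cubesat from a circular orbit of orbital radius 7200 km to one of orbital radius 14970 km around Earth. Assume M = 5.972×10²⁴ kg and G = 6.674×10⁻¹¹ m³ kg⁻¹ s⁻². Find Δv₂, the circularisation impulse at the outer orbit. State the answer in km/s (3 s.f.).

Δv ≈ 1.00 km/s

μ = GM = 6.674×10⁻¹¹ × 5.972×10²⁴ = 3.986×10¹⁴ m³/s².
r₁ = 7200 km = 7.200×10⁶ m.
r₂ = 14970 km = 1.497×10⁷ m.
Transfer ellipse a_t = (r₁ + r₂)/2 = 1.108×10⁷ m.
At r₁: circular v_c1 = √(μ/r₁) = 7440 m/s; transfer-perigee v_p = √[μ(2/r₁ − 1/a_t)] = 8646 m/s.
At r₂: circular v_c2 = √(μ/r₂) = 5160 m/s; transfer-apogee v_a = √[μ(2/r₂ − 1/a_t)] = 4159 m/s.
Δv₂ = v_c2 − v_a = 1001 m/s.
= 1.001 km/s.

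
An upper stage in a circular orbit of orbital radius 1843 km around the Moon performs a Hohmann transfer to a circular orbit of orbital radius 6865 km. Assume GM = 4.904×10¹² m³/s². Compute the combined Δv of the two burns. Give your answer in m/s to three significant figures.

r₁ = 1843 km = 1.843×10⁶ m.
r₂ = 6865 km = 6.865×10⁶ m.
Transfer ellipse a_t = (r₁ + r₂)/2 = 4.354×10⁶ m.
At r₁: circular v_c1 = √(μ/r₁) = 1631 m/s; transfer-perilune v_p = √[μ(2/r₁ − 1/a_t)] = 2048 m/s.
Δv₁ = v_p − v_c1 = 417.1 m/s.
At r₂: circular v_c2 = √(μ/r₂) = 845.2 m/s; transfer-apolune v_a = √[μ(2/r₂ − 1/a_t)] = 549.9 m/s.
Δv₂ = v_c2 − v_a = 295.3 m/s.
Total Δv = Δv₁ + Δv₂ = 712.4 m/s.

Δv_total ≈ 712 m/s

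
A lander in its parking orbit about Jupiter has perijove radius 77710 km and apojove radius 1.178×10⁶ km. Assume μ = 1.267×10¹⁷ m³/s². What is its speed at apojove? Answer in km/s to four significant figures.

Semi-major axis a = (r_p + r_a)/2 = 6.2786×10⁵ km = 6.279×10⁸ m.
Vis-viva: v² = μ(2/r − 1/a) = 1.267×10¹⁷ × (1.698×10⁻⁹ − 1.593×10⁻⁹) = 1.331×10⁷ m²/s².
v = 3649 m/s = 3.649 km/s.

v ≈ 3.649 km/s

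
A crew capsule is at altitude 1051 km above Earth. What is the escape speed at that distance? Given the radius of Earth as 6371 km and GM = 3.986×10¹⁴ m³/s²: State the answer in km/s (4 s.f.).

v_esc ≈ 10.36 km/s

r = 6371 + 1051 = 7422.0 km = 7.4220×10⁶ m.
Escape speed v_esc = √(2μ/r) = √(2 × 3.986×10¹⁴ / 7.422×10⁶) = √(1.074×10⁸) = 10360 m/s.
= 10.36 km/s.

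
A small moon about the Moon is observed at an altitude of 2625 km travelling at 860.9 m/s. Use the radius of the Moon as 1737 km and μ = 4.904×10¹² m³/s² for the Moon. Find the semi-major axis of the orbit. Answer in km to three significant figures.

r = 1737 + 2625 = 4362.0 km = 4.362×10⁶ m.
Specific orbital energy ε = v²/2 − μ/r = (860.9)²/2 − 4.904×10¹²/4.362×10⁶ = -7.537×10⁵ J/kg.
Since ε = −μ/(2a), a = −μ/(2ε) = 3.253×10⁶ m = 3253.4 km.

a ≈ 3250 km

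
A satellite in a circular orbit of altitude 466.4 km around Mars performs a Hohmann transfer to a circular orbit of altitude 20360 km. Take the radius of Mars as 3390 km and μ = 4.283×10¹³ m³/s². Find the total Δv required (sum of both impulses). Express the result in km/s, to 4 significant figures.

r₁ = 3390 + 466.4 = 3856.4 km = 3.8564×10⁶ m.
r₂ = 3390 + 20360 = 23750 km = 2.3750×10⁷ m.
Transfer ellipse a_t = (r₁ + r₂)/2 = 1.380×10⁷ m.
At r₁: circular v_c1 = √(μ/r₁) = 3333 m/s; transfer-periapsis v_p = √[μ(2/r₁ − 1/a_t)] = 4371 m/s.
Δv₁ = v_p − v_c1 = 1039 m/s.
At r₂: circular v_c2 = √(μ/r₂) = 1343 m/s; transfer-apoapsis v_a = √[μ(2/r₂ − 1/a_t)] = 709.8 m/s.
Δv₂ = v_c2 − v_a = 633.1 m/s.
Total Δv = Δv₁ + Δv₂ = 1672 m/s = 1.672 km/s.

Δv_total ≈ 1.672 km/s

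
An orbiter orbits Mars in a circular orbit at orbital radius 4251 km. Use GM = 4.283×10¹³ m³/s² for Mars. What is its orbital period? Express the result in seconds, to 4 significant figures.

r = 4251 km = 4.251×10⁶ m.
Kepler's third law: T = 2π√(r³/μ) = 2π√((4.251×10⁶)³ / 4.283×10¹³).
r³/μ = 1.794×10⁶ s², so T = 2π × 1.339×10³ = 8.415×10³ s.

T ≈ 8415 seconds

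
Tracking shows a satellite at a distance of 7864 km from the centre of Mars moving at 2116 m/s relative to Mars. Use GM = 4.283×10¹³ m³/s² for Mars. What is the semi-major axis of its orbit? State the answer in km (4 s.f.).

r = 7.864×10⁶ m.
Specific orbital energy ε = v²/2 − μ/r = (2116)²/2 − 4.283×10¹³/7.864×10⁶ = -3.208×10⁶ J/kg.
Since ε = −μ/(2a), a = −μ/(2ε) = 6.676×10⁶ m = 6676.3 km.

a ≈ 6676 km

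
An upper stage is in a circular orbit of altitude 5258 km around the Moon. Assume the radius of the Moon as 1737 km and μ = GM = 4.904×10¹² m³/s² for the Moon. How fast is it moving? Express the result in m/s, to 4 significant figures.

r = 1737 + 5258 = 6995.0 km = 6.9950×10⁶ m.
For a circular orbit v = √(μ/r) = √(4.904×10¹² / 6.995×10⁶) = √(7.011×10⁵) = 837.3 m/s.

v ≈ 837.3 m/s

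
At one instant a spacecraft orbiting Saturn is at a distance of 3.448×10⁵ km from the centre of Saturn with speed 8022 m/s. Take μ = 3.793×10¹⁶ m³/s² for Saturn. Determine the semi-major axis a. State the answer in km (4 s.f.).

a ≈ 2.437×10⁵ km

r = 3.448×10⁸ m.
Vis-viva rearranged: 1/a = 2/r − v²/μ = 5.800×10⁻⁹ − 1.697×10⁻⁹ = 4.104×10⁻⁹ m⁻¹.
a = 2.437×10⁸ m = 2.4367×10⁵ km.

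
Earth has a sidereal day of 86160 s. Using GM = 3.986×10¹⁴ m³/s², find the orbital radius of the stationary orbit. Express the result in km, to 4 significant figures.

A synchronous orbit has period T, so by Kepler's third law a = (μT²/4π²)^(1/3).
μT²/4π² = 3.986×10¹⁴ × (8.616×10⁴)² / 39.48 = 7.495×10²² m³.
a = 4.216×10⁷ m = 42163 km.

r_sync ≈ 42160 km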